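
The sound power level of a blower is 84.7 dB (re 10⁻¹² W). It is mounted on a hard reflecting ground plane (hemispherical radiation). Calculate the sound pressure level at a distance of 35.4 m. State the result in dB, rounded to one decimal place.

L_p = L_w − 10·log₁₀(2π·r²) with r = 35.4 m.
2π·r² = 7874 m², 10·log₁₀ of that is 38.962 dB.
L_p = 84.7 − 38.962 = 45.74 dB.

45.7 dB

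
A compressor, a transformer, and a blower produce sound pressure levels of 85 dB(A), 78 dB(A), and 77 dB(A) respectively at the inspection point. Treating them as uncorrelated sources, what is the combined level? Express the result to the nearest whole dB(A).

86 dB(A)

Incoherent sources combine by intensity addition: L_total = 10·log₁₀(Σ 10^(L_i/10)).
Σ 10^(L/10) = 10^(85/10) + 10^(78/10) + 10^(77/10) = 4.294e+08.
L_total = 10·log₁₀(4.294e+08) = 86.33 dB(A).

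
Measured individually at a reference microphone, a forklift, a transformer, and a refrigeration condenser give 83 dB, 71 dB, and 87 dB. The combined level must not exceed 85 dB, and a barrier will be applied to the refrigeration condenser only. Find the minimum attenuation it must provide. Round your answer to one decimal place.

6.8 dB

Fixed contribution from the other sources: Σ 10^(L/10) = 10^(83/10) + 10^(71/10) = 2.121e+08 (83.27 dB).
The limit corresponds to 10^(85/10) = 3.162e+08; subtracting the fixed part leaves 1.041e+08 for the refrigeration condenser, i.e. 80.18 dB.
So the refrigeration condenser must be reduced from 87 to 80.18 dB: IL = 6.82 dB.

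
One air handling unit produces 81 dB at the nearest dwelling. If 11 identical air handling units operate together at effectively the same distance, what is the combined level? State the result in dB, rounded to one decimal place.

91.4 dB

N identical incoherent sources raise the level by 10·log₁₀ N.
L_total = 81 + 10·log₁₀(11) = 81 + 10.414 = 91.41 dB.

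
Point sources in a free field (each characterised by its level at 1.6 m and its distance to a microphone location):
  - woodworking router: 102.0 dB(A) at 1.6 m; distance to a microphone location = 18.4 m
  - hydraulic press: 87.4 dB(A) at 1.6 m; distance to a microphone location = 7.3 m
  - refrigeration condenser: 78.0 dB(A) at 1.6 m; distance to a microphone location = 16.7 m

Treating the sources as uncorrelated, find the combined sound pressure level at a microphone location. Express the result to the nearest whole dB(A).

Propagate each source to the receiver with L = L_ref − 20·log₁₀(r/r_ref), then add intensities.
woodworking router: 102.0 − 20·log₁₀(18.4/1.6) = 102.0 − 21.21 = 80.79 dB(A).
hydraulic press: 87.4 − 20·log₁₀(7.3/1.6) = 87.4 − 13.18 = 74.22 dB(A).
refrigeration condenser: 78.0 − 20·log₁₀(16.7/1.6) = 78.0 − 20.37 = 57.63 dB(A).
Σ 10^(L/10) = 1.468e+08 → L_total = 10·log₁₀(1.468e+08) = 81.67 dB(A).

82 dB(A)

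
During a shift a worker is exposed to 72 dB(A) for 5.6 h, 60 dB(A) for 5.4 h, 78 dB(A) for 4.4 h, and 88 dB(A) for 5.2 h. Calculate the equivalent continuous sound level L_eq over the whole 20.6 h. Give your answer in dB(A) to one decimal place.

82.5 dB(A)

L_eq = 10·log₁₀[(1/T)·Σ tᵢ·10^(Lᵢ/10)] with T = 20.6 h.
Σ tᵢ·10^(Lᵢ/10) = 5.6·10^(72/10) + 5.4·10^(60/10) + 4.4·10^(78/10) + 5.2·10^(88/10) = 3.653e+09.
L_eq = 10·log₁₀(3.653e+09/20.6) = 82.49 dB(A).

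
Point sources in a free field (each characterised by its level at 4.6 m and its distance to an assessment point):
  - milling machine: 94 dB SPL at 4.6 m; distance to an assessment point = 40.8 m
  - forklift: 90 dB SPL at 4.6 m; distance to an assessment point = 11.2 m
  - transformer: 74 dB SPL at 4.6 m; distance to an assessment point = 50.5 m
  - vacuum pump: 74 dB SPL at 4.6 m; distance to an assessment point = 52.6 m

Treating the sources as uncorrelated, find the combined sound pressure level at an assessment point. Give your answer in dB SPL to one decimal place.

83.0 dB SPL

First find each source's level at the receiver (point-source: −20·log₁₀(r/r_ref)), then combine on an intensity basis.
milling machine: 94 − 20·log₁₀(40.8/4.6) = 94 − 18.96 = 75.04 dB SPL.
forklift: 90 − 20·log₁₀(11.2/4.6) = 90 − 7.73 = 82.27 dB SPL.
transformer: 74 − 20·log₁₀(50.5/4.6) = 74 − 20.81 = 53.19 dB SPL.
vacuum pump: 74 − 20·log₁₀(52.6/4.6) = 74 − 21.16 = 52.84 dB SPL.
Σ 10^(L/10) = 2.010e+08 → L_total = 10·log₁₀(2.010e+08) = 83.03 dB SPL.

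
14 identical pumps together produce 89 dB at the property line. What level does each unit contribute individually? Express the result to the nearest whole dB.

Dividing the total intensity by 14 lowers the level by 10·log₁₀ 14 = 11.461 dB: L₁ = 89 − 11.461.

78 dB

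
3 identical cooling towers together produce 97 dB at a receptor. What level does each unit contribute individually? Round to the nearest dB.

92 dB

Dividing the total intensity by 3 lowers the level by 10·log₁₀ 3 = 4.771 dB: L₁ = 97 − 4.771.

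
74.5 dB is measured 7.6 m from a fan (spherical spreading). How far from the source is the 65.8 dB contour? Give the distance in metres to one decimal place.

Point-source spreading drops the level by 20·log₁₀(r₂/r₁); inverting, r₂/r₁ = 10^(ΔL/20).
r₂ = 7.6·10^((74.5−65.8)/20) = 7.6·10^(8.7/20) = 20.69 m.

20.7 m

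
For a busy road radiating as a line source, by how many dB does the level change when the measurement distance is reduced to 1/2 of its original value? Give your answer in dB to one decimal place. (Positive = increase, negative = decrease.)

A line source loses 3 dB per doubling of distance; generally ΔL = −10·log₁₀(r₂/r₁).
ΔL = −10·log₁₀(0.5) = +3.01 dB.

+3.0 dB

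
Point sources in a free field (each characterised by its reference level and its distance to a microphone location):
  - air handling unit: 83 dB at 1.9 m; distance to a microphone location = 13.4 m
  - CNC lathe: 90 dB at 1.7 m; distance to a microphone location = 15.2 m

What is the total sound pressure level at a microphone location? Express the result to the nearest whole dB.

Apply inverse-square spreading to bring every level to the receiver, then sum 10^(L/10).
air handling unit: 83 − 20·log₁₀(13.4/1.9) = 83 − 16.97 = 66.03 dB.
CNC lathe: 90 − 20·log₁₀(15.2/1.7) = 90 − 19.03 = 70.97 dB.
Σ 10^(L/10) = 1.652e+07 → L_total = 10·log₁₀(1.652e+07) = 72.18 dB.

72 dB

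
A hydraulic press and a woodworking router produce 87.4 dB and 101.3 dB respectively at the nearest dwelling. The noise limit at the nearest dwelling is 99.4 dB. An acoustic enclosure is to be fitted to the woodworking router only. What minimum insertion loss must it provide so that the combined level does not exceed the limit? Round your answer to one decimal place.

2.2 dB

Everything except the woodworking router sums to 10^(87.4/10) = 5.495e+08 in linear terms, 87.40 dB.
To meet 99.4 dB overall, the treated woodworking router may contribute at most 10^(99.4/10) − 5.495e+08 = 8.160e+09, i.e. 99.12 dB.
Required insertion loss = 101.3 − 99.12 = 2.18 dB.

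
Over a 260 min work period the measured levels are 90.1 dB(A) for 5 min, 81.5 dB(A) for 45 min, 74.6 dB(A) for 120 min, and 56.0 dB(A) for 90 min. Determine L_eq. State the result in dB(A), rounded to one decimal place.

77.6 dB(A)

Weight each interval's intensity by its duration and average over T = 260 min:
Σ tᵢ·10^(Lᵢ/10) = 5·10^(90.1/10) + 45·10^(81.5/10) + 120·10^(74.6/10) + 90·10^(56.0/10) = 1.497e+10.
L_eq = 10·log₁₀(1.497e+10/260) = 77.60 dB(A).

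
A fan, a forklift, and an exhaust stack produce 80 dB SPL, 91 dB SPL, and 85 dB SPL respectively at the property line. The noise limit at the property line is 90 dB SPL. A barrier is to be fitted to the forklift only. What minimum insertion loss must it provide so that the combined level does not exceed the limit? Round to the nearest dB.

Everything except the forklift sums to 10^(80/10) + 10^(85/10) = 4.162e+08 in linear terms, 86.19 dB SPL.
The limit corresponds to 10^(90/10) = 1.000e+09; subtracting the fixed part leaves 5.838e+08 for the forklift, i.e. 87.66 dB SPL.
So the forklift must be reduced from 91 to 87.66 dB SPL: IL = 3.34 dB.

3 dB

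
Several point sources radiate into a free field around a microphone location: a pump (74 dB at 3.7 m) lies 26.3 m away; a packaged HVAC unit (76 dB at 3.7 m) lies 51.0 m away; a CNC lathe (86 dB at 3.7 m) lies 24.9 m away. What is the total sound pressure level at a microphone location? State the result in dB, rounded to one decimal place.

69.8 dB

Apply inverse-square spreading to bring every level to the receiver, then sum 10^(L/10).
pump: 74 − 20·log₁₀(26.3/3.7) = 74 − 17.04 = 56.96 dB.
packaged HVAC unit: 76 − 20·log₁₀(51.0/3.7) = 76 − 22.79 = 53.21 dB.
CNC lathe: 86 − 20·log₁₀(24.9/3.7) = 86 − 16.56 = 69.44 dB.
Σ 10^(L/10) = 9.497e+06 → L_total = 10·log₁₀(9.497e+06) = 69.78 dB.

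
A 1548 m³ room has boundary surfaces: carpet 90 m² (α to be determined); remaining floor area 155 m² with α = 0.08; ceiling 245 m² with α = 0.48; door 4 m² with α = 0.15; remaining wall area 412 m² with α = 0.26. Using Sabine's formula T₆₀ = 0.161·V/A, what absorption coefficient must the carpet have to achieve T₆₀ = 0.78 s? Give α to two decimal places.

From T₆₀ = 0.161·V/A, the target T₆₀ = 0.78 s needs A = 0.161·1548/0.78 = 319.52 m².
Absorption from the other surfaces = 155·0.08 + 245·0.48 + 4·0.15 + 412·0.26 = 237.72 m², so the carpet must supply 81.80 m² over 90 m².
α = 81.80/90 = 0.909.

0.91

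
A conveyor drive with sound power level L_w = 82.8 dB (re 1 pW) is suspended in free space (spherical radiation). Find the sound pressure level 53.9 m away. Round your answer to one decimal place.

L_p = L_w − 10·log₁₀(4π·r²) with r = 53.9 m.
4π·r² = 3.651e+04 m², 10·log₁₀ of that is 45.624 dB.
L_p = 82.8 − 45.624 = 37.18 dB.

37.2 dB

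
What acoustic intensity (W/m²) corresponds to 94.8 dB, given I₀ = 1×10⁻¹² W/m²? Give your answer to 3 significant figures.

0.00302 W/m²

I/I₀ = 10^(94.8/10) = 3.02e+09, so I = 3.02e+09 × 10⁻¹² W/m².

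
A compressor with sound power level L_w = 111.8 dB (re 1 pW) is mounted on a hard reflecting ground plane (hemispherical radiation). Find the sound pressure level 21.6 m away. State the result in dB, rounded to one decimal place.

L_p = L_w − 10·log₁₀(2π·r²) with r = 21.6 m.
2π·r² = 2931 m², 10·log₁₀ of that is 34.671 dB.
L_p = 111.8 − 34.671 = 77.13 dB.

77.1 dB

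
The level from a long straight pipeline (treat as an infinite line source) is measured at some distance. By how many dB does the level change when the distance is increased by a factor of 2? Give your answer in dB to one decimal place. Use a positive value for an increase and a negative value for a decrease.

A line source loses 3 dB per doubling of distance; generally ΔL = −10·log₁₀(r₂/r₁).
ΔL = −10·log₁₀(2) = -3.01 dB.

-3.0 dB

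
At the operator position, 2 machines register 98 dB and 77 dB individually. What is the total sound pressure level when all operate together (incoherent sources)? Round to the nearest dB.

For uncorrelated sources the intensities add, so convert each level to linear form, sum, and take 10·log₁₀ of the total.
Σ 10^(L/10) = 10^(98/10) + 10^(77/10) = 6.360e+09.
L_total = 10·log₁₀(6.360e+09) = 98.03 dB.

98 dB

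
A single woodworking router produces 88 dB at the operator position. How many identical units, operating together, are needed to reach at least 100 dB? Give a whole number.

N identical sources give L₁ + 10·log₁₀ N, so require 10·log₁₀ N ≥ 100 − 88 = 12.0 dB.
N ≥ 10^(12.0/10) = 15.849, so N = 16.

16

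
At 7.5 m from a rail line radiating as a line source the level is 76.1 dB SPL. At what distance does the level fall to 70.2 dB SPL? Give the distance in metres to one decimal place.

Line-source spreading drops the level by 10·log₁₀(r₂/r₁); inverting, r₂/r₁ = 10^(ΔL/10).
r₂ = 7.5·10^((76.1−70.2)/10) = 7.5·10^(5.9/10) = 29.18 m.

29.2 m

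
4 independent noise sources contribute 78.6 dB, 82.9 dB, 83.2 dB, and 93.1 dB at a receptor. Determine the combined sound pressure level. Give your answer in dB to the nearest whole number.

94 dB

Incoherent sources combine by intensity addition: L_total = 10·log₁₀(Σ 10^(L_i/10)).
Σ 10^(L/10) = 10^(78.6/10) + 10^(82.9/10) + 10^(83.2/10) + 10^(93.1/10) = 2.518e+09.
L_total = 10·log₁₀(2.518e+09) = 94.01 dB.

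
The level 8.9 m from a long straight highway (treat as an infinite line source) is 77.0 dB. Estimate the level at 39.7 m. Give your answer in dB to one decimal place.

70.5 dB

Cylindrical spreading from a line source gives a 10·log₁₀(r₂/r₁) drop.
L₂ = 77.0 − 10·log₁₀(39.7/8.9) = 77.0 − 6.494 = 70.51 dB.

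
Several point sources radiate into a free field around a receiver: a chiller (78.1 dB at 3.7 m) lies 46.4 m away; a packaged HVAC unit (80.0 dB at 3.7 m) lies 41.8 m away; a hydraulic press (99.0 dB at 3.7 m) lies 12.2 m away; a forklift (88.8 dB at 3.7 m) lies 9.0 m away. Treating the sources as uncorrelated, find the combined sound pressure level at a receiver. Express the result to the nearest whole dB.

89 dB

First find each source's level at the receiver (point-source: −20·log₁₀(r/r_ref)), then combine on an intensity basis.
chiller: 78.1 − 20·log₁₀(46.4/3.7) = 78.1 − 21.97 = 56.13 dB.
packaged HVAC unit: 80.0 − 20·log₁₀(41.8/3.7) = 80.0 − 21.06 = 58.94 dB.
hydraulic press: 99.0 − 20·log₁₀(12.2/3.7) = 99.0 − 10.36 = 88.64 dB.
forklift: 88.8 − 20·log₁₀(9.0/3.7) = 88.8 − 7.72 = 81.08 dB.
Σ 10^(L/10) = 8.600e+08 → L_total = 10·log₁₀(8.600e+08) = 89.35 dB.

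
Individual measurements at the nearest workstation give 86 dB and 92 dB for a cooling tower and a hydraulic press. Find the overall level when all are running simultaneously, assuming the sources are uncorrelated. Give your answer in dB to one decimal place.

93.0 dB

Incoherent sources combine by intensity addition: L_total = 10·log₁₀(Σ 10^(L_i/10)).
Σ 10^(L/10) = 10^(86/10) + 10^(92/10) = 1.983e+09.
L_total = 10·log₁₀(1.983e+09) = 92.97 dB.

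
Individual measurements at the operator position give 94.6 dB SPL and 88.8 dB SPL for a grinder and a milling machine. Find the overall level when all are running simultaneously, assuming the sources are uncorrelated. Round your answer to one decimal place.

95.6 dB SPL

For uncorrelated sources the intensities add, so convert each level to linear form, sum, and take 10·log₁₀ of the total.
Σ 10^(L/10) = 10^(94.6/10) + 10^(88.8/10) = 3.643e+09.
L_total = 10·log₁₀(3.643e+09) = 95.61 dB SPL.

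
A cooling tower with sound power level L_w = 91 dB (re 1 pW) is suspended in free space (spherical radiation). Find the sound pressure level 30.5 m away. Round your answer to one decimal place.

Free-field spherical radiation: L_p = L_w − 10·log₁₀(4π·r²), r = 30.5 m.
4π·r² = 1.169e+04 m², 10·log₁₀ of that is 40.678 dB.
L_p = 91 − 40.678 = 50.32 dB.

50.3 dB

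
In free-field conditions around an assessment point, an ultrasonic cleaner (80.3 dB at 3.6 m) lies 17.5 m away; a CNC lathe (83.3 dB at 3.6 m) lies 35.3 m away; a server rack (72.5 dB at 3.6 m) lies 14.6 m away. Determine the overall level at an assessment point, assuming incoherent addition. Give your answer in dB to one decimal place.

Propagate each source to the receiver with L = L_ref − 20·log₁₀(r/r_ref), then add intensities.
ultrasonic cleaner: 80.3 − 20·log₁₀(17.5/3.6) = 80.3 − 13.73 = 66.57 dB.
CNC lathe: 83.3 − 20·log₁₀(35.3/3.6) = 83.3 − 19.83 = 63.47 dB.
server rack: 72.5 − 20·log₁₀(14.6/3.6) = 72.5 − 12.16 = 60.34 dB.
Σ 10^(L/10) = 7.839e+06 → L_total = 10·log₁₀(7.839e+06) = 68.94 dB.

68.9 dB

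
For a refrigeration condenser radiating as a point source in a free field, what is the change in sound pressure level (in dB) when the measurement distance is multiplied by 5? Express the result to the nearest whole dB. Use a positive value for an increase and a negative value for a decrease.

-14 dB

Point-source spreading: ΔL = −20·log₁₀(r₂/r₁).
ΔL = −20·log₁₀(5) = -13.98 dB.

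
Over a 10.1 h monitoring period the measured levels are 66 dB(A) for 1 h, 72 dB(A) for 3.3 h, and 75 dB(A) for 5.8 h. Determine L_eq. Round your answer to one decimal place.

73.8 dB(A)

Weight each interval's intensity by its duration and average over T = 10.1 h:
Σ tᵢ·10^(Lᵢ/10) = 1·10^(66/10) + 3.3·10^(72/10) + 5.8·10^(75/10) = 2.397e+08.
L_eq = 10·log₁₀(2.397e+08/10.1) = 73.75 dB(A).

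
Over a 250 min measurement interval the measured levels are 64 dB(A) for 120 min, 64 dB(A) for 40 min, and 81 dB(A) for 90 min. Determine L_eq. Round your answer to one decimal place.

76.7 dB(A)

L_eq = 10·log₁₀[(1/T)·Σ tᵢ·10^(Lᵢ/10)] with T = 250 min.
Σ tᵢ·10^(Lᵢ/10) = 120·10^(64/10) + 40·10^(64/10) + 90·10^(81/10) = 1.173e+10.
L_eq = 10·log₁₀(1.173e+10/250) = 76.71 dB(A).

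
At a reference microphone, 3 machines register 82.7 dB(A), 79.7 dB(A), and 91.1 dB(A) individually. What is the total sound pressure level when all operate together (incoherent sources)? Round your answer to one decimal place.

92.0 dB(A)

For uncorrelated sources the intensities add, so convert each level to linear form, sum, and take 10·log₁₀ of the total.
Σ 10^(L/10) = 10^(82.7/10) + 10^(79.7/10) + 10^(91.1/10) = 1.568e+09.
L_total = 10·log₁₀(1.568e+09) = 91.95 dB(A).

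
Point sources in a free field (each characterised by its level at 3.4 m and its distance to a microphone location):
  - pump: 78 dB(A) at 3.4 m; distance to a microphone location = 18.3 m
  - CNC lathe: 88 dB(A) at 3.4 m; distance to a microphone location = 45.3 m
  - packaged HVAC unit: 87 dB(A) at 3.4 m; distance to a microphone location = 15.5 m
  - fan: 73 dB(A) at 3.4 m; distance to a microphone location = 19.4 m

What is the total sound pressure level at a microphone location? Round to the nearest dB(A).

First find each source's level at the receiver (point-source: −20·log₁₀(r/r_ref)), then combine on an intensity basis.
pump: 78 − 20·log₁₀(18.3/3.4) = 78 − 14.62 = 63.38 dB(A).
CNC lathe: 88 − 20·log₁₀(45.3/3.4) = 88 − 22.49 = 65.51 dB(A).
packaged HVAC unit: 87 − 20·log₁₀(15.5/3.4) = 87 − 13.18 = 73.82 dB(A).
fan: 73 − 20·log₁₀(19.4/3.4) = 73 − 15.13 = 57.87 dB(A).
Σ 10^(L/10) = 3.046e+07 → L_total = 10·log₁₀(3.046e+07) = 74.84 dB(A).

75 dB(A)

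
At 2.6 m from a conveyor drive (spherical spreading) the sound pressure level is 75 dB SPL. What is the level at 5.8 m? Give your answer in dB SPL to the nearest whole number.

For a point source, L₂ = L₁ − 20·log₁₀(r₂/r₁).
L₂ = 75 − 20·log₁₀(5.8/2.6) = 75 − 6.969 = 68.03 dB SPL.

68 dB SPL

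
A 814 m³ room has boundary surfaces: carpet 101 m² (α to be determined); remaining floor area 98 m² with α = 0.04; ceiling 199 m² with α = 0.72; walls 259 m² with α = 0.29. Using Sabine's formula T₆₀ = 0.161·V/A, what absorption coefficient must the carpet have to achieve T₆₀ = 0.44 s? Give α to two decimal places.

From T₆₀ = 0.161·V/A, the target T₆₀ = 0.44 s needs A = 0.161·814/0.44 = 297.85 m².
Absorption from the other surfaces = 98·0.04 + 199·0.72 + 259·0.29 = 222.31 m², so the carpet must supply 75.54 m² over 101 m².
α = 75.54/101 = 0.748.

0.75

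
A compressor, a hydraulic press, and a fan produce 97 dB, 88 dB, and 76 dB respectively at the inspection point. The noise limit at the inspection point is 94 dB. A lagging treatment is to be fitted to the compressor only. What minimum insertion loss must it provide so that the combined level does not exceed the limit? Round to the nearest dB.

The untreated sources together contribute 10^(88/10) + 10^(76/10) = 6.708e+08, i.e. 88.27 dB.
The limit corresponds to 10^(94/10) = 2.512e+09; subtracting the fixed part leaves 1.841e+09 for the compressor, i.e. 92.65 dB.
Required insertion loss = 97 − 92.65 = 4.35 dB.

4 dB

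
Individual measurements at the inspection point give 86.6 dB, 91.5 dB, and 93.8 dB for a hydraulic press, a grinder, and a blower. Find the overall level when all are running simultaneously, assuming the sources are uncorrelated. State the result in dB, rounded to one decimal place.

Incoherent sources combine by intensity addition: L_total = 10·log₁₀(Σ 10^(L_i/10)).
Σ 10^(L/10) = 10^(86.6/10) + 10^(91.5/10) + 10^(93.8/10) = 4.268e+09.
L_total = 10·log₁₀(4.268e+09) = 96.30 dB.

96.3 dB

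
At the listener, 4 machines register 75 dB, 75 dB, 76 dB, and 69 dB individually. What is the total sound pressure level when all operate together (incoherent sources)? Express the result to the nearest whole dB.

Incoherent sources combine by intensity addition: L_total = 10·log₁₀(Σ 10^(L_i/10)).
Σ 10^(L/10) = 10^(75/10) + 10^(75/10) + 10^(76/10) + 10^(69/10) = 1.110e+08.
L_total = 10·log₁₀(1.110e+08) = 80.45 dB.

80 dB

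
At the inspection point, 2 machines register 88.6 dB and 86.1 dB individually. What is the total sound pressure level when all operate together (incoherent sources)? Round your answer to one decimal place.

90.5 dB

Incoherent sources combine by intensity addition: L_total = 10·log₁₀(Σ 10^(L_i/10)).
Σ 10^(L/10) = 10^(88.6/10) + 10^(86.1/10) = 1.132e+09.
L_total = 10·log₁₀(1.132e+09) = 90.54 dB.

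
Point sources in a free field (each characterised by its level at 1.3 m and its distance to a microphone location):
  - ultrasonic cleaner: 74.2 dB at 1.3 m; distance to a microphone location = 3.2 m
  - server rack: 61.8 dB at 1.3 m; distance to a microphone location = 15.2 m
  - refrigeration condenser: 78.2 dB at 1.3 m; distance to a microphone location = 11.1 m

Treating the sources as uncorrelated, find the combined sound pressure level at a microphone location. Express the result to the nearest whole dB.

First find each source's level at the receiver (point-source: −20·log₁₀(r/r_ref)), then combine on an intensity basis.
ultrasonic cleaner: 74.2 − 20·log₁₀(3.2/1.3) = 74.2 − 7.82 = 66.38 dB.
server rack: 61.8 − 20·log₁₀(15.2/1.3) = 61.8 − 21.36 = 40.44 dB.
refrigeration condenser: 78.2 − 20·log₁₀(11.1/1.3) = 78.2 − 18.63 = 59.57 dB.
Σ 10^(L/10) = 5.258e+06 → L_total = 10·log₁₀(5.258e+06) = 67.21 dB.

67 dB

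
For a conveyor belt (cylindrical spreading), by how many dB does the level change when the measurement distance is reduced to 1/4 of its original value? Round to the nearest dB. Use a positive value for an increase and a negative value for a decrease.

+6 dB

A line source loses 3 dB per doubling of distance; generally ΔL = −10·log₁₀(r₂/r₁).
ΔL = −10·log₁₀(0.25) = +6.02 dB.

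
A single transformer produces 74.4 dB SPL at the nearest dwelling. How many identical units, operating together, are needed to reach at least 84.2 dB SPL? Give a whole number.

Need L₁ + 10·log₁₀ N ≥ 84.2, i.e. log₁₀ N ≥ 0.98.
N ≥ 10^(9.8/10) = 9.550, so N = 10.

10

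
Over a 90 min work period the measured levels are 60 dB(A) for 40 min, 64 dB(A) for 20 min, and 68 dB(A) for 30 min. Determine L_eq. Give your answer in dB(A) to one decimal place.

64.9 dB(A)

L_eq = 10·log₁₀[(1/T)·Σ tᵢ·10^(Lᵢ/10)] with T = 90 min.
Σ tᵢ·10^(Lᵢ/10) = 40·10^(60/10) + 20·10^(64/10) + 30·10^(68/10) = 2.795e+08.
L_eq = 10·log₁₀(2.795e+08/90) = 64.92 dB(A).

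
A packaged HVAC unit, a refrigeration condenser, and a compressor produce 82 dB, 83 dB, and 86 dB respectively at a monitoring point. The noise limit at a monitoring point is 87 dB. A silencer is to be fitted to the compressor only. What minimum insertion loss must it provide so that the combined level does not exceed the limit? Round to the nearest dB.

4 dB

Everything except the compressor sums to 10^(82/10) + 10^(83/10) = 3.580e+08 in linear terms, 85.54 dB.
To meet 87 dB overall, the treated compressor may contribute at most 10^(87/10) − 3.580e+08 = 1.432e+08, i.e. 81.56 dB.
So the compressor must be reduced from 86 to 81.56 dB: IL = 4.44 dB.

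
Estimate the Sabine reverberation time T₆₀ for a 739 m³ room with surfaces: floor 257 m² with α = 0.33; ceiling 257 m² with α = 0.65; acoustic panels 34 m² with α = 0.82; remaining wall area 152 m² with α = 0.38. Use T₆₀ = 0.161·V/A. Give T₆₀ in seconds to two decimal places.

Summing Sᵢαᵢ: 257·0.33 + 257·0.65 + 34·0.82 + 152·0.38 = 337.50 m².
T₆₀ = 0.161 × 739 / 337.50 = 0.353 s.

0.35 s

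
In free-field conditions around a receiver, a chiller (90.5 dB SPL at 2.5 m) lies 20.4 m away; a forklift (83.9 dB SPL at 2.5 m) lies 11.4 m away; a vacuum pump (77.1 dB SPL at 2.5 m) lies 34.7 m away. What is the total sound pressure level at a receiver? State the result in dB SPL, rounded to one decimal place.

74.6 dB SPL

Apply inverse-square spreading to bring every level to the receiver, then sum 10^(L/10).
chiller: 90.5 − 20·log₁₀(20.4/2.5) = 90.5 − 18.23 = 72.27 dB SPL.
forklift: 83.9 − 20·log₁₀(11.4/2.5) = 83.9 − 13.18 = 70.72 dB SPL.
vacuum pump: 77.1 − 20·log₁₀(34.7/2.5) = 77.1 − 22.85 = 54.25 dB SPL.
Σ 10^(L/10) = 2.892e+07 → L_total = 10·log₁₀(2.892e+07) = 74.61 dB SPL.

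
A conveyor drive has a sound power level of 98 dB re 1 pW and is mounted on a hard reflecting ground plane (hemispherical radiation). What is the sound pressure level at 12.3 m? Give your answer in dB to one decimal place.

68.2 dB

L_p = L_w − 10·log₁₀(2π·r²) with r = 12.3 m.
2π·r² = 950.6 m², 10·log₁₀ of that is 29.780 dB.
L_p = 98 − 29.780 = 68.22 dB.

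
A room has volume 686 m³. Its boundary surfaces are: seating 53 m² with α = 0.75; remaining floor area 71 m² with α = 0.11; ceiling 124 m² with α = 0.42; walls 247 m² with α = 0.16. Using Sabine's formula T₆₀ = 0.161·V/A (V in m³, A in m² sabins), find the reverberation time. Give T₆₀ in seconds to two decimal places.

0.79 s

Summing Sᵢαᵢ: 53·0.75 + 71·0.11 + 124·0.42 + 247·0.16 = 139.16 m².
T₆₀ = 0.161 × 686 / 139.16 = 0.794 s.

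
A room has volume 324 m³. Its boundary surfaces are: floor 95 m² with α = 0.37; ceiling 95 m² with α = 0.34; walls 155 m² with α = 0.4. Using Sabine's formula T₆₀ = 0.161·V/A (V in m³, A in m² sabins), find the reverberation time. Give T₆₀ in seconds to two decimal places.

0.40 s

Summing Sᵢαᵢ: 95·0.37 + 95·0.34 + 155·0.4 = 129.45 m².
T₆₀ = 0.161·V/A = 0.161·324/129.45 = 0.403 s.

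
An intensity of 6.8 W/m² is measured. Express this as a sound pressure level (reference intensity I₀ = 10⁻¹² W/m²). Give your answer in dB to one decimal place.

Dividing by I₀ shifts the exponent by 12: I/I₀ = 6.8×10^12.
L = 10·(0.8325 + 12) = 128.33 dB.

128.3 dB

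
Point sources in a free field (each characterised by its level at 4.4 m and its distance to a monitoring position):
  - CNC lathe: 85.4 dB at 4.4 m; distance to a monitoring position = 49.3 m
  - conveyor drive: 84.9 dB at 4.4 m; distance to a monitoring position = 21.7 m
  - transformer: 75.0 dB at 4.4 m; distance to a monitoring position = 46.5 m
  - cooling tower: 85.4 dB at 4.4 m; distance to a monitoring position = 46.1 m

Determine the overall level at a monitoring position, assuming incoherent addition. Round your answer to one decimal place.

Apply inverse-square spreading to bring every level to the receiver, then sum 10^(L/10).
CNC lathe: 85.4 − 20·log₁₀(49.3/4.4) = 85.4 − 20.99 = 64.41 dB.
conveyor drive: 84.9 − 20·log₁₀(21.7/4.4) = 84.9 − 13.86 = 71.04 dB.
transformer: 75.0 − 20·log₁₀(46.5/4.4) = 75.0 − 20.48 = 54.52 dB.
cooling tower: 85.4 − 20·log₁₀(46.1/4.4) = 85.4 − 20.40 = 65.00 dB.
Σ 10^(L/10) = 1.891e+07 → L_total = 10·log₁₀(1.891e+07) = 72.77 dB.

72.8 dB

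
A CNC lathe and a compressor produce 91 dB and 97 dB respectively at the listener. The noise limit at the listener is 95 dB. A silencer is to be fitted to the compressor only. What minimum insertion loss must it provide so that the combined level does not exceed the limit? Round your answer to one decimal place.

The untreated sources together contribute 10^(91/10) = 1.259e+09, i.e. 91.00 dB.
To meet 95 dB overall, the treated compressor may contribute at most 10^(95/10) − 1.259e+09 = 1.903e+09, i.e. 92.80 dB.
So the compressor must be reduced from 97 to 92.80 dB: IL = 4.20 dB.

4.2 dB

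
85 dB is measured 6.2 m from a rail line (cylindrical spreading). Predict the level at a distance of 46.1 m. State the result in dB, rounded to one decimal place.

76.3 dB

Cylindrical spreading from a line source gives a 10·log₁₀(r₂/r₁) drop.
L₂ = 85 − 10·log₁₀(46.1/6.2) = 85 − 8.713 = 76.29 dB.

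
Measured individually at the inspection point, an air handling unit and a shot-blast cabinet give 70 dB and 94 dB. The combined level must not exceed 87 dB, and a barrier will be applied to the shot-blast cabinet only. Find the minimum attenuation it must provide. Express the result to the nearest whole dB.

7 dB

The untreated sources together contribute 10^(70/10) = 1.000e+07, i.e. 70.00 dB.
To meet 87 dB overall, the treated shot-blast cabinet may contribute at most 10^(87/10) − 1.000e+07 = 4.912e+08, i.e. 86.91 dB.
Required insertion loss = 94 − 86.91 = 7.09 dB.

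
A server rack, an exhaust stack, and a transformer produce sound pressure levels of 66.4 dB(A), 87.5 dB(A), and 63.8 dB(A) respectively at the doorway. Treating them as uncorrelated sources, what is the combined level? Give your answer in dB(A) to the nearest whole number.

Incoherent sources combine by intensity addition: L_total = 10·log₁₀(Σ 10^(L_i/10)).
Σ 10^(L/10) = 10^(66.4/10) + 10^(87.5/10) + 10^(63.8/10) = 5.691e+08.
L_total = 10·log₁₀(5.691e+08) = 87.55 dB(A).

88 dB(A)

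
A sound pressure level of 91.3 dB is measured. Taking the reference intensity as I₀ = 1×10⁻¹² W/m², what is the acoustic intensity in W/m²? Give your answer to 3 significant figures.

0.00135 W/m²

L = 10·log₁₀(I/I₀) ⇒ I = I₀·10^(L/10) = 10⁻¹² × 10^9.13.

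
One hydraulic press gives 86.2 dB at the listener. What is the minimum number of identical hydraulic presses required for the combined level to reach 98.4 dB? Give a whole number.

17

The shortfall is 98.4 − 86.2 = 12.2 dB, and N units add 10·log₁₀ N, so need 10·log₁₀ N ≥ 12.2.
N ≥ 10^(12.2/10) = 16.596, so N = 17.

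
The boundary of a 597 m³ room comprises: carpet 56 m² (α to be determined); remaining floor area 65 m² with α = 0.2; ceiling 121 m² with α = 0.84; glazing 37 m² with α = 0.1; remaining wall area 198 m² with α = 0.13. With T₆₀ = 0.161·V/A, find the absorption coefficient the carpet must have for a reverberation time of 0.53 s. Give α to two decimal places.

From T₆₀ = 0.161·V/A, the target T₆₀ = 0.53 s needs A = 0.161·597/0.53 = 181.35 m².
Absorption from the other surfaces = 65·0.2 + 121·0.84 + 37·0.1 + 198·0.13 = 144.08 m², so the carpet must supply 37.27 m² over 56 m².
α = 37.27/56 = 0.666.

0.67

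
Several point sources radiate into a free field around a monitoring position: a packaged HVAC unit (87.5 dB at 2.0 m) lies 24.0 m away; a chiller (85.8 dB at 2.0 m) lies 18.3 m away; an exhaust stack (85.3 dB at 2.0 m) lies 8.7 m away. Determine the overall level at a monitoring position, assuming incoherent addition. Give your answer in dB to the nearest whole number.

74 dB

First find each source's level at the receiver (point-source: −20·log₁₀(r/r_ref)), then combine on an intensity basis.
packaged HVAC unit: 87.5 − 20·log₁₀(24.0/2.0) = 87.5 − 21.58 = 65.92 dB.
chiller: 85.8 − 20·log₁₀(18.3/2.0) = 85.8 − 19.23 = 66.57 dB.
exhaust stack: 85.3 − 20·log₁₀(8.7/2.0) = 85.3 − 12.77 = 72.53 dB.
Σ 10^(L/10) = 2.635e+07 → L_total = 10·log₁₀(2.635e+07) = 74.21 dB.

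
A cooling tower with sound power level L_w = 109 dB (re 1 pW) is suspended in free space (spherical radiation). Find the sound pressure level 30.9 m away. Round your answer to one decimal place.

68.2 dB

Free-field spherical radiation: L_p = L_w − 10·log₁₀(4π·r²), r = 30.9 m.
4π·r² = 1.2e+04 m², 10·log₁₀ of that is 40.791 dB.
L_p = 109 − 40.791 = 68.21 dB.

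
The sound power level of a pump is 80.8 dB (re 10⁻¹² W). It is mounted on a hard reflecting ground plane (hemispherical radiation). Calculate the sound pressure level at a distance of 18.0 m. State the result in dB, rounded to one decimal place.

47.7 dB

The power spreads over a hemisphere of area 2π·r², so L_p = L_w − 10·log₁₀(2π·r²).
2π·r² = 2036 m², 10·log₁₀ of that is 33.087 dB.
L_p = 80.8 − 33.087 = 47.71 dB.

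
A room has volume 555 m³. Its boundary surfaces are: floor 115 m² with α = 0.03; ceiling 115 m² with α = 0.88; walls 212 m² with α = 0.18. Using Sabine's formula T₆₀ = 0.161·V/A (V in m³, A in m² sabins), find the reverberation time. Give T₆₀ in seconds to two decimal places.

A = Σ Sᵢαᵢ = 115·0.03 + 115·0.88 + 212·0.18 = 142.81 m².
T₆₀ = 0.161 × 555 / 142.81 = 0.626 s.

0.63 s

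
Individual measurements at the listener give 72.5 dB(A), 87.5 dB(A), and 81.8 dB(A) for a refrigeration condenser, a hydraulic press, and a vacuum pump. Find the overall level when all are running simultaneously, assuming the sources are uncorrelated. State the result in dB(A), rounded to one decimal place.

88.6 dB(A)

For uncorrelated sources the intensities add, so convert each level to linear form, sum, and take 10·log₁₀ of the total.
Σ 10^(L/10) = 10^(72.5/10) + 10^(87.5/10) + 10^(81.8/10) = 7.315e+08.
L_total = 10·log₁₀(7.315e+08) = 88.64 dB(A).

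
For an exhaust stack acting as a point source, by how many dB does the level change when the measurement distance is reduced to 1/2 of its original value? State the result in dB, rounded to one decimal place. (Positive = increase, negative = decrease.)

A point source loses 6 dB per doubling of distance; generally ΔL = −20·log₁₀(r₂/r₁).
ΔL = −20·log₁₀(0.5) = +6.02 dB.

+6.0 dB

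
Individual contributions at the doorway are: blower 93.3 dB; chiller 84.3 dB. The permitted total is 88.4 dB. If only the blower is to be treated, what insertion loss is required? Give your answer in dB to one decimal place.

The untreated sources together contribute 10^(84.3/10) = 2.692e+08, i.e. 84.30 dB.
To meet 88.4 dB overall, the treated blower may contribute at most 10^(88.4/10) − 2.692e+08 = 4.227e+08, i.e. 86.26 dB.
Required insertion loss = 93.3 − 86.26 = 7.04 dB.

7.0 dB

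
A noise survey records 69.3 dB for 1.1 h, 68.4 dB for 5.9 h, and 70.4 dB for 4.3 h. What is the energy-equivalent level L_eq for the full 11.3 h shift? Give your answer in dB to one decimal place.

69.4 dB

L_eq = 10·log₁₀[(1/T)·Σ tᵢ·10^(Lᵢ/10)] with T = 11.3 h.
Σ tᵢ·10^(Lᵢ/10) = 1.1·10^(69.3/10) + 5.9·10^(68.4/10) + 4.3·10^(70.4/10) = 9.733e+07.
L_eq = 10·log₁₀(9.733e+07/11.3) = 69.35 dB.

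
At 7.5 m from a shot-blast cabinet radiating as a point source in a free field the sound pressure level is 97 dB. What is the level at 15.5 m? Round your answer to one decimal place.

For a point source, L₂ = L₁ − 20·log₁₀(r₂/r₁).
L₂ = 97 − 20·log₁₀(15.5/7.5) = 97 − 6.305 = 90.69 dB.

90.7 dB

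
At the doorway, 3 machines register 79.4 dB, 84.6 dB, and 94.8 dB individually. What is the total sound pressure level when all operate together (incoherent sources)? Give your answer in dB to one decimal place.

95.3 dB

For uncorrelated sources the intensities add, so convert each level to linear form, sum, and take 10·log₁₀ of the total.
Σ 10^(L/10) = 10^(79.4/10) + 10^(84.6/10) + 10^(94.8/10) = 3.395e+09.
L_total = 10·log₁₀(3.395e+09) = 95.31 dB.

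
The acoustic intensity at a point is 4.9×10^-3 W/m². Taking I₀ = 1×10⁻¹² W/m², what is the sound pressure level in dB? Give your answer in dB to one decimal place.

L = 10·log₁₀(I/I₀) = 10·log₁₀(4.9×10^-3/10⁻¹²) = 10·log₁₀(4.9×10^9).
L = 10·(0.6902 + 9) = 96.90 dB.

96.9 dB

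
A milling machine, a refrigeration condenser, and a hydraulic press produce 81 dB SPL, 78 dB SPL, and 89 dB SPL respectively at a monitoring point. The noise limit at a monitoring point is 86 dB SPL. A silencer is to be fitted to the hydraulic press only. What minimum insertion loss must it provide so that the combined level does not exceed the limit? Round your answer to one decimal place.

5.8 dB

Fixed contribution from the other sources: Σ 10^(L/10) = 10^(81/10) + 10^(78/10) = 1.890e+08 (82.76 dB SPL).
The limit corresponds to 10^(86/10) = 3.981e+08; subtracting the fixed part leaves 2.091e+08 for the hydraulic press, i.e. 83.20 dB SPL.
So the hydraulic press must be reduced from 89 to 83.20 dB SPL: IL = 5.80 dB.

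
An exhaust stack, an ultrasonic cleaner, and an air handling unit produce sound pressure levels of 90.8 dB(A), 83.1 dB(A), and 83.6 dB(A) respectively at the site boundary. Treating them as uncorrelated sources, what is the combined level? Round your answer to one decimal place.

For uncorrelated sources the intensities add, so convert each level to linear form, sum, and take 10·log₁₀ of the total.
Σ 10^(L/10) = 10^(90.8/10) + 10^(83.1/10) + 10^(83.6/10) = 1.636e+09.
L_total = 10·log₁₀(1.636e+09) = 92.14 dB(A).

92.1 dB(A)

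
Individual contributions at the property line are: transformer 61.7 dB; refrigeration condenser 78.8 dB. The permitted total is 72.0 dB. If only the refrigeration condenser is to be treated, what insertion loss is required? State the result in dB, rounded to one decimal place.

7.2 dB

Fixed contribution from the other source: Σ 10^(L/10) = 10^(61.7/10) = 1.479e+06 (61.70 dB).
The limit corresponds to 10^(72.0/10) = 1.585e+07; subtracting the fixed part leaves 1.437e+07 for the refrigeration condenser, i.e. 71.57 dB.
So the refrigeration condenser must be reduced from 78.8 to 71.57 dB: IL = 7.23 dB.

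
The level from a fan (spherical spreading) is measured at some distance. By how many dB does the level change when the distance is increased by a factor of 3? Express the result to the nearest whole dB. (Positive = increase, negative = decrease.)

-10 dB

A point source loses 6 dB per doubling of distance; generally ΔL = −20·log₁₀(r₂/r₁).
ΔL = −20·log₁₀(3) = -9.54 dB.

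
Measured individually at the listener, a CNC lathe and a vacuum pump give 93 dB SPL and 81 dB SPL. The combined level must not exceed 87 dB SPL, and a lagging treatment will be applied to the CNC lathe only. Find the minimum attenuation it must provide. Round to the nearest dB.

7 dB

Fixed contribution from the other source: Σ 10^(L/10) = 10^(81/10) = 1.259e+08 (81.00 dB SPL).
To meet 87 dB SPL overall, the treated CNC lathe may contribute at most 10^(87/10) − 1.259e+08 = 3.753e+08, i.e. 85.74 dB SPL.
Required insertion loss = 93 − 85.74 = 7.26 dB.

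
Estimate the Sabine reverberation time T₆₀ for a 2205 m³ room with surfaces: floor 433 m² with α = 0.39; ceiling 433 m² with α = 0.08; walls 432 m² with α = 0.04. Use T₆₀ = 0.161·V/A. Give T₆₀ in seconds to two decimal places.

Total absorption A = 433·0.39 + 433·0.08 + 432·0.04 = 220.79 m² sabins.
T₆₀ = 0.161·V/A = 0.161·2205/220.79 = 1.608 s.

1.61 s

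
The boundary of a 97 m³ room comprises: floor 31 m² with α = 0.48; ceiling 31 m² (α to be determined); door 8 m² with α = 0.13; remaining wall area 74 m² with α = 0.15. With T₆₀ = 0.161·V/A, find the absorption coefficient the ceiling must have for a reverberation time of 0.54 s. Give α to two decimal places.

From T₆₀ = 0.161·V/A, the target T₆₀ = 0.54 s needs A = 0.161·97/0.54 = 28.92 m².
Absorption from the other surfaces = 31·0.48 + 8·0.13 + 74·0.15 = 27.02 m², so the ceiling must supply 1.90 m² over 31 m².
α = 1.90/31 = 0.061.

0.06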